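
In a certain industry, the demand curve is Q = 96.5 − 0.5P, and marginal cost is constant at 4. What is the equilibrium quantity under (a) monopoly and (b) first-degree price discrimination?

Monopoly: Q = 47.25; Perfect PD: Q = 94.5

Inverting demand: P = 193 − 2Q.
A monopolist chooses Q where MR = MC. MR = 193 − 4Q; setting this equal to 4 gives Q = 47.25 and P = 98.5.
With perfect price discrimination, output is the efficient level Q = 94.5 (where demand meets MC), but every buyer pays their willingness to pay: CS = 0 and PS = total surplus.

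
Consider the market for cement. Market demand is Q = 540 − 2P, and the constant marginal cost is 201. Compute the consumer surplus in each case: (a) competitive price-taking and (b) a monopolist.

Inverting demand: P = 270 − 0.5Q.
Under competition P = MC = 201, so Q = (270 − 201)/0.5 = 138.
CS = ½·(270 − 201)·138 = 4761.
The monopolist equates marginal revenue to marginal cost: 270 − Q = 201, so Q = 69. From demand, P = 235.5.
CS = ½·(270 − 235.5)·69 = 1190.25.

Competition: CS = 4761; Monopoly: CS = 1190.25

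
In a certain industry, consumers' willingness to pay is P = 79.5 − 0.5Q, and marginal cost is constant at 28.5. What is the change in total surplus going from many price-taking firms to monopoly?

Total surplus falls by 650.25

Competitive firms price at marginal cost: P = 28.5, giving Q = 102.
CS = ½·(79.5 − 28.5)·102 = 2601; PS = (28.5 − 28.5)·102 = 0; TS = 2601.
The monopolist equates marginal revenue to marginal cost: 79.5 − Q = 28.5, so Q = 51. From demand, P = 54.
CS = ½·(79.5 − 54)·51 = 650.25; PS = (54 − 28.5)·51 = 1300.5; TS = 1950.75.
Change in total surplus: 1950.75 − 2601 = −650.25.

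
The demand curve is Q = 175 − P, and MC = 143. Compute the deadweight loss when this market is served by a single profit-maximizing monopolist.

Inverting demand: P = 175 − Q.
Under competition P = MC = 143, so Q = (175 − 143)/1 = 32.
Monopoly sets MR = MC: 175 − 2Q = 143 ⇒ Q = 16, P = 175 − 16 = 159.
DWL is the triangle between Q = 16 and Q = 32: ½·(32 − 16)·(159 − 143) = 128.

DWL = 128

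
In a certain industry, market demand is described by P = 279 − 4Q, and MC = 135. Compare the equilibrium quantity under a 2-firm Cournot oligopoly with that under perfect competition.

Cournot: Q = 24; Competition: Q = 36

Cournot with 2 identical firms: the symmetric best-response condition is 279 − 12q = 135. Each firm produces q = 12, total output Q = 24, price P = 183.
Under competition P = MC = 135, so Q = (279 − 135)/4 = 36.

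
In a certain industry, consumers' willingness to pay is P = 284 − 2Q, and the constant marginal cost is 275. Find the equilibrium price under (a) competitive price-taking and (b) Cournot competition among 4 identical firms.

Competitive firms price at marginal cost: P = 275, giving Q = 4.5.
With 4 symmetric Cournot firms, each firm's FOC gives 284 − 10q = 275, so q = 0.9, Q = 4·0.9 = 3.6, and P = 276.8.

Competition: P = 275; Cournot: P = 276.8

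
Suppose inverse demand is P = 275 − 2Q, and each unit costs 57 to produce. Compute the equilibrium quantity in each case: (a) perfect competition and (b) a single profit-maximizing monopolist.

Competitive firms price at marginal cost: P = 57, giving Q = 109.
Monopoly sets MR = MC: 275 − 4Q = 57 ⇒ Q = 54.5, P = 275 − 2·54.5 = 166.

Competition: Q = 109; Monopoly: Q = 54.5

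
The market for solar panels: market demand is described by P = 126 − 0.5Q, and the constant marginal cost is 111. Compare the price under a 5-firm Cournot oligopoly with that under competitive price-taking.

Cournot: P = 113.5; Competition: P = 111

With 5 symmetric Cournot firms, each firm's FOC gives 126 − 3q = 111, so q = 5, Q = 5·5 = 25, and P = 113.5.
Perfect competition: P = MC = 111, so 126 − 0.5Q = 111 and Q = 30.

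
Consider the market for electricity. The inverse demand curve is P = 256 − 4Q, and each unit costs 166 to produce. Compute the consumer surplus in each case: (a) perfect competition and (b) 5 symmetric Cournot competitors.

Competition: CS = 1012.5; Cournot: CS = 703.125

Competitive firms price at marginal cost: P = 166, giving Q = 22.5.
CS = ½·(256 − 166)·22.5 = 1012.5.
Cournot with 5 identical firms: the symmetric best-response condition is 256 − 24q = 166. Each firm produces q = 3.75, total output Q = 18.75, price P = 181.
CS = ½·(256 − 181)·18.75 = 703.125.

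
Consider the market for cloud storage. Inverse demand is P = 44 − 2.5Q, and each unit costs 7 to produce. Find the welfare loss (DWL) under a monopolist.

Under competition P = MC = 7, so Q = (44 − 7)/2.5 = 14.8.
A monopolist chooses Q where MR = MC. MR = 44 − 5Q; setting this equal to 7 gives Q = 7.4 and P = 25.5.
DWL is the triangle between Q = 7.4 and Q = 14.8: ½·(14.8 − 7.4)·(25.5 − 7) = 68.45.

DWL = 68.45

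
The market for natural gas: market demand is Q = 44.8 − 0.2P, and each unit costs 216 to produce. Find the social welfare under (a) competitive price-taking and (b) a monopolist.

Inverting demand: P = 224 − 5Q.
Under competition P = MC = 216, so Q = (224 − 216)/5 = 1.6.
CS = ½·(224 − 216)·1.6 = 6.4; PS = (216 − 216)·1.6 = 0; TS = 6.4.
The monopolist equates marginal revenue to marginal cost: 224 − 10Q = 216, so Q = 0.8. From demand, P = 220.
CS = ½·(224 − 220)·0.8 = 1.6; PS = (220 − 216)·0.8 = 3.2; TS = 4.8.

Competition: TS = 6.4; Monopoly: TS = 4.8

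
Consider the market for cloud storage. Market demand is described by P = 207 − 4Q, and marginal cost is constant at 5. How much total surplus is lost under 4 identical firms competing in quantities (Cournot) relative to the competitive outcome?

DWL = 204.02

Under competition P = MC = 5, so Q = (207 − 5)/4 = 50.5.
Cournot with 4 identical firms: the symmetric best-response condition is 207 − 20q = 5. Each firm produces q = 10.1, total output Q = 40.4, price P = 45.4.
DWL is the triangle between Q = 40.4 and Q = 50.5: ½·(50.5 − 40.4)·(45.4 − 5) = 204.02.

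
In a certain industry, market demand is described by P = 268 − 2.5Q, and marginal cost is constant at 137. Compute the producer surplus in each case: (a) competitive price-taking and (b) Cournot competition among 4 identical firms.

Competition: PS = 0; Cournot: PS = 1098.304

Competitive firms price at marginal cost: P = 137, giving Q = 52.4.
PS = (137 − 137)·52.4 = 0.
Cournot with 4 identical firms: the symmetric best-response condition is 268 − 12.5q = 137. Each firm produces q = 10.48, total output Q = 41.92, price P = 163.2.
PS = (163.2 − 137)·41.92 = 1098.304.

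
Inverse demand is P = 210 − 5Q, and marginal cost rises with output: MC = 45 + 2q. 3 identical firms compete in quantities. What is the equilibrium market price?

In a 3-firm Cournot equilibrium, symmetry and the first-order condition give q = (210 − 45)/(22) = 7.5. So Q = 22.5 and P = 97.5.

P = 97.5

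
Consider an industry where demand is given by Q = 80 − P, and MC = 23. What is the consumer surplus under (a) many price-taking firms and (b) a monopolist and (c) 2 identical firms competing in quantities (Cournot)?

Inverting demand: P = 80 − Q.
Perfect competition: P = MC = 23, so 80 − Q = 23 and Q = 57.
CS = ½·(80 − 23)·57 = 1624.5.
Monopoly sets MR = MC: 80 − 2Q = 23 ⇒ Q = 28.5, P = 80 − 28.5 = 51.5.
CS = ½·(80 − 51.5)·28.5 = 406.125.
Cournot with 2 identical firms: the symmetric best-response condition is 80 − 3q = 23. Each firm produces q = 19, total output Q = 38, price P = 42.
CS = ½·(80 − 42)·38 = 722.

Competition: CS = 1624.5; Monopoly: CS = 406.125; Cournot: CS = 722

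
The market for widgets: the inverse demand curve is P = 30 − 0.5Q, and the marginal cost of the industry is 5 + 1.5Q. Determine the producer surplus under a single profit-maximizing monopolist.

A monopolist chooses Q where MR = MC. MR = 30 − Q; setting this equal to 5 + 1.5Q gives Q = 10 and P = 25.
PS = P·Q − VC(Q) = 25·10 − (5·10 + ½·1.5·10²) = 125.

PS = 125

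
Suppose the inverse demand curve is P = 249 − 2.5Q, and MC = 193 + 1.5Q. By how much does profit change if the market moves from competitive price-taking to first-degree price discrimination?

π rises by 245

Competitive equilibrium sets price equal to marginal cost: 249 − 2.5Q = 193 + 1.5Q, so Q = 14 and P = 214.
Profit = 214·14 − (193·14 + ½·1.5·14²) = 147.
Under first-degree price discrimination the firm charges each unit its demand price and produces up to where P = MC, i.e. Q = 14. Consumer surplus is zero; producer surplus equals total surplus.
PS equals the full surplus area, 392. Profit = 392 = 392.
Change in profit: 392 − 147 = 245.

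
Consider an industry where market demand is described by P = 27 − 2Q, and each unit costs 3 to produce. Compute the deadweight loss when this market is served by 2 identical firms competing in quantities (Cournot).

DWL = 16

Competitive firms price at marginal cost: P = 3, giving Q = 12.
Cournot with 2 identical firms: the symmetric best-response condition is 27 − 6q = 3. Each firm produces q = 4, total output Q = 8, price P = 11.
DWL is the triangle between Q = 8 and Q = 12: ½·(12 − 8)·(11 − 3) = 16.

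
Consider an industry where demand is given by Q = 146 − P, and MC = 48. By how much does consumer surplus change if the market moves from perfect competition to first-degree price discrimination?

CS falls by 4802

Inverting demand: P = 146 − Q.
Under competition P = MC = 48, so Q = (146 − 48)/1 = 98.
CS = ½·(146 − 48)·98 = 4802.
Under first-degree price discrimination the firm charges each unit its demand price and produces up to where P = MC, i.e. Q = 98. Consumer surplus is zero; producer surplus equals total surplus.
CS = 0.
Change in consumer surplus: 0 − 4802 = −4802.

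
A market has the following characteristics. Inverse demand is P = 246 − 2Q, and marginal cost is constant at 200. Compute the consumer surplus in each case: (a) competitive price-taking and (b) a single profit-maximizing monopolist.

Competition: CS = 529; Monopoly: CS = 132.25

Perfect competition: P = MC = 200, so 246 − 2Q = 200 and Q = 23.
CS = ½·(246 − 200)·23 = 529.
Monopoly sets MR = MC: 246 − 4Q = 200 ⇒ Q = 11.5, P = 246 − 2·11.5 = 223.
CS = ½·(246 − 223)·11.5 = 132.25.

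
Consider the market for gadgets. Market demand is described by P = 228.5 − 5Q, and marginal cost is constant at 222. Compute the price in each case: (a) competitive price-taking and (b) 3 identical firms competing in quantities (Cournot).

Perfect competition: P = MC = 222, so 228.5 − 5Q = 222 and Q = 1.3.
With 3 symmetric Cournot firms, each firm's FOC gives 228.5 − 20q = 222, so q = 0.325, Q = 3·0.325 = 0.975, and P = 223.625.

Competition: P = 222; Cournot: P = 223.625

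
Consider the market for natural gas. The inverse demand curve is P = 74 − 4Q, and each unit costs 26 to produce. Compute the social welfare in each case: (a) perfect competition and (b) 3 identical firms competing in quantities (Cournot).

Perfect competition: P = MC = 26, so 74 − 4Q = 26 and Q = 12.
CS = ½·(74 − 26)·12 = 288; PS = (26 − 26)·12 = 0; TS = 288.
With 3 symmetric Cournot firms, each firm's FOC gives 74 − 16q = 26, so q = 3, Q = 3·3 = 9, and P = 38.
CS = ½·(74 − 38)·9 = 162; PS = (38 − 26)·9 = 108; TS = 270.

Competition: TS = 288; Cournot: TS = 270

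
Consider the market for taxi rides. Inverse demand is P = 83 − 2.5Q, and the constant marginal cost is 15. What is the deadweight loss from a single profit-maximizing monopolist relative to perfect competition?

Competitive firms price at marginal cost: P = 15, giving Q = 27.2.
Monopoly sets MR = MC: 83 − 5Q = 15 ⇒ Q = 13.6, P = 83 − 2.5·13.6 = 49.
DWL is the triangle between Q = 13.6 and Q = 27.2: ½·(27.2 − 13.6)·(49 − 15) = 231.2.

DWL = 231.2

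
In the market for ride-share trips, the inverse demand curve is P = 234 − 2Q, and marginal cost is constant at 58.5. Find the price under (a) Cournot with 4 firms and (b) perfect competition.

Cournot with 4 identical firms: the symmetric best-response condition is 234 − 10q = 58.5. Each firm produces q = 17.55, total output Q = 70.2, price P = 93.6.
Under competition P = MC = 58.5, so Q = (234 − 58.5)/2 = 87.75.

Cournot: P = 93.6; Competition: P = 58.5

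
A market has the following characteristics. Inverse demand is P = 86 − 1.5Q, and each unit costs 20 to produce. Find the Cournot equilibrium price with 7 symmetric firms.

P = 28.25

Cournot with 7 identical firms: the symmetric best-response condition is 86 − 12q = 20. Each firm produces q = 5.5, total output Q = 38.5, price P = 28.25.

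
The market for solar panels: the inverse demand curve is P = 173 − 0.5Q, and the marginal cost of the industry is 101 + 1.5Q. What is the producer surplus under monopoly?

PS = 1036.8

Monopoly sets MR = MC: 173 − Q = 101 + 1.5Q ⇒ Q = 28.8, P = 173 − 0.5·28.8 = 158.6.
PS = P·Q − VC(Q) = 158.6·28.8 − (101·28.8 + ½·1.5·28.8²) = 1036.8.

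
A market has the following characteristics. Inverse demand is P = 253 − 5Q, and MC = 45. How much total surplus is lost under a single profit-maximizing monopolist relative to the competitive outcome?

Under competition P = MC = 45, so Q = (253 − 45)/5 = 41.6.
The monopolist equates marginal revenue to marginal cost: 253 − 10Q = 45, so Q = 20.8. From demand, P = 149.
DWL is the triangle between Q = 20.8 and Q = 41.6: ½·(41.6 − 20.8)·(149 − 45) = 1081.6.

DWL = 1081.6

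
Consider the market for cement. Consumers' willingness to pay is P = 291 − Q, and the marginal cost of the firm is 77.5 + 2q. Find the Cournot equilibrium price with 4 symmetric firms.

P = 169

Cournot with 4 identical firms: the symmetric best-response condition is 291 − 5q = 77.5 + 2q. Each firm produces q = 30.5, total output Q = 122, price P = 169.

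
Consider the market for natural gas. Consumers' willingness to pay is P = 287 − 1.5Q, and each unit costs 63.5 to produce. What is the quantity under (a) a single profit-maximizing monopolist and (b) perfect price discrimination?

Monopoly: Q = 74.5; Perfect PD: Q = 149

The monopolist equates marginal revenue to marginal cost: 287 − 3Q = 63.5, so Q = 74.5. From demand, P = 175.25.
With perfect price discrimination, output is the efficient level Q = 149 (where demand meets MC), but every buyer pays their willingness to pay: CS = 0 and PS = total surplus.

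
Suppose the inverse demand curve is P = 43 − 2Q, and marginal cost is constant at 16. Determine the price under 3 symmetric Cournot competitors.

In a 3-firm Cournot equilibrium, symmetry and the first-order condition give q = (43 − 16)/(8) = 3.375. So Q = 10.125 and P = 22.75.

P = 22.75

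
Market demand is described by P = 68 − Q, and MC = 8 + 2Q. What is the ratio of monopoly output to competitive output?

Q_m/Q_c = 0.75

The monopolist equates marginal revenue to marginal cost: 68 − 2Q = 8 + 2Q, so Q = 15. From demand, P = 53.
Under competition P = MC: 68 − Q = 8 + 2Q ⇒ Q = 20, P = 48.
Ratio Q_m/Q_c = 15/20 = 0.75.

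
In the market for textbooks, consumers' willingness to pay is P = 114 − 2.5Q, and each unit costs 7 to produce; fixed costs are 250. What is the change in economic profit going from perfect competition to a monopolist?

π rises by 1144.9

Under competition P = MC = 7, so Q = (114 − 7)/2.5 = 42.8.
Profit = (7 − 7)·42.8 − 250 = −250.
Monopoly sets MR = MC: 114 − 5Q = 7 ⇒ Q = 21.4, P = 114 − 2.5·21.4 = 60.5.
Profit = (60.5 − 7)·21.4 − 250 = 894.9.
Change in economic profit: 894.9 − −250 = 1144.9.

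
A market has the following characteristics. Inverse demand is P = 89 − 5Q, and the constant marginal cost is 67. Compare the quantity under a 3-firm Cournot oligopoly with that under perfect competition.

Cournot with 3 identical firms: the symmetric best-response condition is 89 − 20q = 67. Each firm produces q = 1.1, total output Q = 3.3, price P = 72.5.
Competitive firms price at marginal cost: P = 67, giving Q = 4.4.

Cournot: Q = 3.3; Competition: Q = 4.4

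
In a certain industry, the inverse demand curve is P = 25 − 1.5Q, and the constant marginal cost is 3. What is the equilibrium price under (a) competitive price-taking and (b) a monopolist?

Competition: P = 3; Monopoly: P = 14

Under competition P = MC = 3, so Q = (25 − 3)/1.5 = 44/3.
The monopolist equates marginal revenue to marginal cost: 25 − 3Q = 3, so Q = 22/3. From demand, P = 14.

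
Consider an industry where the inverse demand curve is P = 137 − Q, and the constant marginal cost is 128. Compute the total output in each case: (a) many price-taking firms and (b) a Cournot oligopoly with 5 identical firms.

Competition: Q = 9; Cournot: Q = 7.5

Under competition P = MC = 128, so Q = (137 − 128)/1 = 9.
Cournot with 5 identical firms: the symmetric best-response condition is 137 − 6q = 128. Each firm produces q = 1.5, total output Q = 7.5, price P = 129.5.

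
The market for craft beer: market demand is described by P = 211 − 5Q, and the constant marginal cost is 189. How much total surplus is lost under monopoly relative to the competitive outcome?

DWL = 12.1

Competitive firms price at marginal cost: P = 189, giving Q = 4.4.
Monopoly sets MR = MC: 211 − 10Q = 189 ⇒ Q = 2.2, P = 211 − 5·2.2 = 200.
DWL is the triangle between Q = 2.2 and Q = 4.4: ½·(4.4 − 2.2)·(200 − 189) = 12.1.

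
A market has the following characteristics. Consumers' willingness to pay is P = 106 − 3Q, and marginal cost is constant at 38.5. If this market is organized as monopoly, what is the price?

The monopolist equates marginal revenue to marginal cost: 106 − 6Q = 38.5, so Q = 11.25. From demand, P = 72.25.

P = 72.25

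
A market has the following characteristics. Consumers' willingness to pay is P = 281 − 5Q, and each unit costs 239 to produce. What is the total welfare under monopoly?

The monopolist equates marginal revenue to marginal cost: 281 − 10Q = 239, so Q = 4.2. From demand, P = 260.
CS = ½·(281 − 260)·4.2 = 44.1; PS = (260 − 239)·4.2 = 88.2; TS = 132.3.

TS = 132.3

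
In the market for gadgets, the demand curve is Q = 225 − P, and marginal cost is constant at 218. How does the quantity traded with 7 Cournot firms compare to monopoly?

Inverting demand: P = 225 − Q.
In a 7-firm Cournot equilibrium, symmetry and the first-order condition give q = (225 − 218)/(8) = 0.875. So Q = 6.125 and P = 218.875.
Monopoly sets MR = MC: 225 − 2Q = 218 ⇒ Q = 3.5, P = 225 − 3.5 = 221.5.

Cournot: Q = 6.125; Monopoly: Q = 3.5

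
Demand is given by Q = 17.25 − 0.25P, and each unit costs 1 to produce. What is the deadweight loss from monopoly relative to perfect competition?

Inverting demand: P = 69 − 4Q.
Perfect competition: P = MC = 1, so 69 − 4Q = 1 and Q = 17.
A monopolist chooses Q where MR = MC. MR = 69 − 8Q; setting this equal to 1 gives Q = 8.5 and P = 35.
DWL is the triangle between Q = 8.5 and Q = 17: ½·(17 − 8.5)·(35 − 1) = 144.5.

DWL = 144.5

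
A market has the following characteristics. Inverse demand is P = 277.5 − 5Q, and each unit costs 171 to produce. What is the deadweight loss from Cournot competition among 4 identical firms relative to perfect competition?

DWL = 45.369

Perfect competition: P = MC = 171, so 277.5 − 5Q = 171 and Q = 21.3.
With 4 symmetric Cournot firms, each firm's FOC gives 277.5 − 25q = 171, so q = 4.26, Q = 4·4.26 = 17.04, and P = 192.3.
DWL is the triangle between Q = 17.04 and Q = 21.3: ½·(21.3 − 17.04)·(192.3 − 171) = 45.369.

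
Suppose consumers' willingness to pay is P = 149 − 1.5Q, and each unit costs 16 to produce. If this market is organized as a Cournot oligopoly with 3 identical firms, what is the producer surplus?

In a 3-firm Cournot equilibrium, symmetry and the first-order condition give q = (149 − 16)/(6) = 133/6. So Q = 66.5 and P = 49.25.
PS = (49.25 − 16)·66.5 = 2211.125.

PS = 2211.125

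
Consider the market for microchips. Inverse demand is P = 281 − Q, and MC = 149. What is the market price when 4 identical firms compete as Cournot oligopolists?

In a 4-firm Cournot equilibrium, symmetry and the first-order condition give q = (281 − 149)/(5) = 26.4. So Q = 105.6 and P = 175.4.

P = 175.4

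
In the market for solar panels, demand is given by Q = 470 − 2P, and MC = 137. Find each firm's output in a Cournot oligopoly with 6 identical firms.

Inverting demand: P = 235 − 0.5Q.
Cournot with 6 identical firms: the symmetric best-response condition is 235 − 3.5q = 137. Each firm produces q = 28, total output Q = 168, price P = 151.

q_i = 28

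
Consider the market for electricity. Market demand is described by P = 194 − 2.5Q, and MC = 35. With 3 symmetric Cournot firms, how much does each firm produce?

q_i = 15.9

Cournot with 3 identical firms: the symmetric best-response condition is 194 − 10q = 35. Each firm produces q = 15.9, total output Q = 47.7, price P = 74.75.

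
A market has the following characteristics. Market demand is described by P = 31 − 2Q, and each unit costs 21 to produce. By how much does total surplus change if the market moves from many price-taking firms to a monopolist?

Under competition P = MC = 21, so Q = (31 − 21)/2 = 5.
CS = ½·(31 − 21)·5 = 25; PS = (21 − 21)·5 = 0; TS = 25.
The monopolist equates marginal revenue to marginal cost: 31 − 4Q = 21, so Q = 2.5. From demand, P = 26.
CS = ½·(31 − 26)·2.5 = 6.25; PS = (26 − 21)·2.5 = 12.5; TS = 18.75.
Change in total surplus: 18.75 − 25 = −6.25.

Total surplus falls by 6.25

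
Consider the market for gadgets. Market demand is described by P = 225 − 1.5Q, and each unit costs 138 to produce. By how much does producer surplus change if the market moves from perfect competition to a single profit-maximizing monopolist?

Perfect competition: P = MC = 138, so 225 − 1.5Q = 138 and Q = 58.
PS = (138 − 138)·58 = 0.
A monopolist chooses Q where MR = MC. MR = 225 − 3Q; setting this equal to 138 gives Q = 29 and P = 181.5.
PS = (181.5 − 138)·29 = 1261.5.
Change in producer surplus: 1261.5 − 0 = 1261.5.

PS rises by 1261.5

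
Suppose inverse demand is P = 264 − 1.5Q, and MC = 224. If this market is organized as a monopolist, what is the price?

P = 244

A monopolist chooses Q where MR = MC. MR = 264 − 3Q; setting this equal to 224 gives Q = 40/3 and P = 244.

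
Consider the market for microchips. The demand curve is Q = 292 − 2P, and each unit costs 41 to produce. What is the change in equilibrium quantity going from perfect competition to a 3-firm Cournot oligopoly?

Q falls by 52.5

Inverting demand: P = 146 − 0.5Q.
Under competition P = MC = 41, so Q = (146 − 41)/0.5 = 210.
In a 3-firm Cournot equilibrium, symmetry and the first-order condition give q = (146 − 41)/(2) = 52.5. So Q = 157.5 and P = 67.25.
Change in equilibrium quantity: 157.5 − 210 = −52.5.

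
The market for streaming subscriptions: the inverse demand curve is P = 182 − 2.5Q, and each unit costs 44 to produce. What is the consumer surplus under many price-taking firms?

Perfect competition: P = MC = 44, so 182 − 2.5Q = 44 and Q = 55.2.
CS = ½·(182 − 44)·55.2 = 3808.8.

CS = 3808.8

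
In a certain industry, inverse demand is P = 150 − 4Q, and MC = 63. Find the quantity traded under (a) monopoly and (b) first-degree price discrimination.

Monopoly: Q = 10.875; Perfect PD: Q = 21.75

Monopoly sets MR = MC: 150 − 8Q = 63 ⇒ Q = 10.875, P = 150 − 4·10.875 = 106.5.
A perfectly discriminating monopolist sells every unit with P(Q) ≥ MC(Q), so output equals the competitive quantity Q = 21.75. Each buyer pays their reservation price, so CS = 0 and the firm captures all surplus.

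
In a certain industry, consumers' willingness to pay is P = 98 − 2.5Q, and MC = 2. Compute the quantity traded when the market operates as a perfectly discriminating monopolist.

Under first-degree price discrimination the firm charges each unit its demand price and produces up to where P = MC, i.e. Q = 38.4. Consumer surplus is zero; producer surplus equals total surplus.

Q = 38.4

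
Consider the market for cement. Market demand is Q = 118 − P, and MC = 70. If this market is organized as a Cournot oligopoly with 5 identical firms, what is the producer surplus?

Inverting demand: P = 118 − Q.
Cournot with 5 identical firms: the symmetric best-response condition is 118 − 6q = 70. Each firm produces q = 8, total output Q = 40, price P = 78.
PS = (78 − 70)·40 = 320.

PS = 320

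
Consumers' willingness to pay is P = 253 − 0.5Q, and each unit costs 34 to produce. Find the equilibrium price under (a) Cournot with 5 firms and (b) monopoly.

With 5 symmetric Cournot firms, each firm's FOC gives 253 − 3q = 34, so q = 73, Q = 5·73 = 365, and P = 70.5.
A monopolist chooses Q where MR = MC. MR = 253 − Q; setting this equal to 34 gives Q = 219 and P = 143.5.

Cournot: P = 70.5; Monopoly: P = 143.5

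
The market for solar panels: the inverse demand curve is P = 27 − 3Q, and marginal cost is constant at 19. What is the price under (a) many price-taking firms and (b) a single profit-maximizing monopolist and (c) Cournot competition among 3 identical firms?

Competition: P = 19; Monopoly: P = 23; Cournot: P = 21

Perfect competition: P = MC = 19, so 27 − 3Q = 19 and Q = 8/3.
Monopoly sets MR = MC: 27 − 6Q = 19 ⇒ Q = 4/3, P = 27 − 3·4/3 = 23.
With 3 symmetric Cournot firms, each firm's FOC gives 27 − 12q = 19, so q = 2/3, Q = 3·2/3 = 2, and P = 21.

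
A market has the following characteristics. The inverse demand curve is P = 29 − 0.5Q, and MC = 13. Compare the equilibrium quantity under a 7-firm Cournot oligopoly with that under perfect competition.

With 7 symmetric Cournot firms, each firm's FOC gives 29 − 4q = 13, so q = 4, Q = 7·4 = 28, and P = 15.
Under competition P = MC = 13, so Q = (29 − 13)/0.5 = 32.

Cournot: Q = 28; Competition: Q = 32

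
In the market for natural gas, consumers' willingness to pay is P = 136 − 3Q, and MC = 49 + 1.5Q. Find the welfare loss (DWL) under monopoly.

Competitive equilibrium sets price equal to marginal cost: 136 − 3Q = 49 + 1.5Q, so Q = 58/3 and P = 78.
The monopolist equates marginal revenue to marginal cost: 136 − 6Q = 49 + 1.5Q, so Q = 11.6. From demand, P = 101.2.
CS = ½·(136 − 78)·58/3 = 1682/3; PS = (78·58/3 − 49·58/3 − ½·1.5·(58/3)²) = 841/3; TS = 841.
CS = ½·(136 − 101.2)·11.6 = 201.84; PS = (101.2·11.6 − 49·11.6 − ½·1.5·11.6²) = 504.6; TS = 706.44.
DWL = 841 − 706.44 = 134.56.

DWL = 134.56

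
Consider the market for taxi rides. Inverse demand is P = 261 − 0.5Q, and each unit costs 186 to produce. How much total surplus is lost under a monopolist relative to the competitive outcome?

DWL = 1406.25

Perfect competition: P = MC = 186, so 261 − 0.5Q = 186 and Q = 150.
The monopolist equates marginal revenue to marginal cost: 261 − Q = 186, so Q = 75. From demand, P = 223.5.
DWL is the triangle between Q = 75 and Q = 150: ½·(150 − 75)·(223.5 − 186) = 1406.25.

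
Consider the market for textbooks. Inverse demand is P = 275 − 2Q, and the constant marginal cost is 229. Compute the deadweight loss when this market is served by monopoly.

DWL = 132.25

Perfect competition: P = MC = 229, so 275 − 2Q = 229 and Q = 23.
Monopoly sets MR = MC: 275 − 4Q = 229 ⇒ Q = 11.5, P = 275 − 2·11.5 = 252.
DWL is the triangle between Q = 11.5 and Q = 23: ½·(23 − 11.5)·(252 − 229) = 132.25.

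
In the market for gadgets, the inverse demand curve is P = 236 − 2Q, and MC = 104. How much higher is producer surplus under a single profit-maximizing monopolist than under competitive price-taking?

Under competition P = MC = 104, so Q = (236 − 104)/2 = 66.
PS = (104 − 104)·66 = 0.
A monopolist chooses Q where MR = MC. MR = 236 − 4Q; setting this equal to 104 gives Q = 33 and P = 170.
PS = (170 − 104)·33 = 2178.
Change in producer surplus: 2178 − 0 = 2178.

Producer surplus rises by 2178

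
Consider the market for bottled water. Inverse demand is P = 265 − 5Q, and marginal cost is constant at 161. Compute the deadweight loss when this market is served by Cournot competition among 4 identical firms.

Perfect competition: P = MC = 161, so 265 − 5Q = 161 and Q = 20.8.
Cournot with 4 identical firms: the symmetric best-response condition is 265 − 25q = 161. Each firm produces q = 4.16, total output Q = 16.64, price P = 181.8.
DWL is the triangle between Q = 16.64 and Q = 20.8: ½·(20.8 − 16.64)·(181.8 − 161) = 43.264.

DWL = 43.264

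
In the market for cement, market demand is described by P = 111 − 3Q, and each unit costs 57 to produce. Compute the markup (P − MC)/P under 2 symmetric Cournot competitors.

Lerner index = 0.24

Cournot with 2 identical firms: the symmetric best-response condition is 111 − 9q = 57. Each firm produces q = 6, total output Q = 12, price P = 75.
Lerner index = (P − MC)/P = (75 − 57)/75 = 0.24.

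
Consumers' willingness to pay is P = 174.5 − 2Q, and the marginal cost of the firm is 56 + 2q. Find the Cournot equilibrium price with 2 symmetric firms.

With 2 symmetric Cournot firms, each firm's FOC gives 174.5 − 6q = 56 + 2q, so q = 237/16, Q = 2·237/16 = 29.625, and P = 115.25.

P = 115.25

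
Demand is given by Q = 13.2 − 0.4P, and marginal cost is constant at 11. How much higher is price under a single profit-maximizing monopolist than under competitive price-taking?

Price rises by 11

Inverting demand: P = 33 − 2.5Q.
Perfect competition: P = MC = 11, so 33 − 2.5Q = 11 and Q = 8.8.
Monopoly sets MR = MC: 33 − 5Q = 11 ⇒ Q = 4.4, P = 33 − 2.5·4.4 = 22.
Change in price: 22 − 11 = 11.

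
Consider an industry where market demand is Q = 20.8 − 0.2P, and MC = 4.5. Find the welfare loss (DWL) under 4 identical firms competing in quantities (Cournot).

DWL = 39.601

Inverting demand: P = 104 − 5Q.
Under competition P = MC = 4.5, so Q = (104 − 4.5)/5 = 19.9.
Cournot with 4 identical firms: the symmetric best-response condition is 104 − 25q = 4.5. Each firm produces q = 3.98, total output Q = 15.92, price P = 24.4.
DWL is the triangle between Q = 15.92 and Q = 19.9: ½·(19.9 − 15.92)·(24.4 − 4.5) = 39.601.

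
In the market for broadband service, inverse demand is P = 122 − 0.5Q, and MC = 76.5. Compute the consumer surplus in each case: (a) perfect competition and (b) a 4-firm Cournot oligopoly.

Competition: CS = 2070.25; Cournot: CS = 1324.96

Under competition P = MC = 76.5, so Q = (122 − 76.5)/0.5 = 91.
CS = ½·(122 − 76.5)·91 = 2070.25.
Cournot with 4 identical firms: the symmetric best-response condition is 122 − 2.5q = 76.5. Each firm produces q = 18.2, total output Q = 72.8, price P = 85.6.
CS = ½·(122 − 85.6)·72.8 = 1324.96.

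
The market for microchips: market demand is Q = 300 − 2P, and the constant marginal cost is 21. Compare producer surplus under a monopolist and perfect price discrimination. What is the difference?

PS rises by 8320.5

Inverting demand: P = 150 − 0.5Q.
Monopoly sets MR = MC: 150 − Q = 21 ⇒ Q = 129, P = 150 − 0.5·129 = 85.5.
PS = (85.5 − 21)·129 = 8320.5.
Under first-degree price discrimination the firm charges each unit its demand price and produces up to where P = MC, i.e. Q = 258. Consumer surplus is zero; producer surplus equals total surplus.
PS = ½·(150 − 21)·258 = 16641.
Change in producer surplus: 16641 − 8320.5 = 8320.5.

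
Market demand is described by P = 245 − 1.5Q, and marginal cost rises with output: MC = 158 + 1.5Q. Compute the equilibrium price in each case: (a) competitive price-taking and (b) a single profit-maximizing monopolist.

Competition: P = 201.5; Monopoly: P = 216

Under competition P = MC: 245 − 1.5Q = 158 + 1.5Q ⇒ Q = 29, P = 201.5.
The monopolist equates marginal revenue to marginal cost: 245 − 3Q = 158 + 1.5Q, so Q = 58/3. From demand, P = 216.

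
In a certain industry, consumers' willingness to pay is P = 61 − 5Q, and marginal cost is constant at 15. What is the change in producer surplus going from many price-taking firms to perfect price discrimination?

Perfect competition: P = MC = 15, so 61 − 5Q = 15 and Q = 9.2.
PS = (15 − 15)·9.2 = 0.
Under first-degree price discrimination the firm charges each unit its demand price and produces up to where P = MC, i.e. Q = 9.2. Consumer surplus is zero; producer surplus equals total surplus.
PS = ½·(61 − 15)·9.2 = 211.6.
Change in producer surplus: 211.6 − 0 = 211.6.

PS rises by 211.6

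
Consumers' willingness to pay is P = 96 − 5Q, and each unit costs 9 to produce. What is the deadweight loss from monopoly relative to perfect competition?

DWL = 189.225

Under competition P = MC = 9, so Q = (96 − 9)/5 = 17.4.
A monopolist chooses Q where MR = MC. MR = 96 − 10Q; setting this equal to 9 gives Q = 8.7 and P = 52.5.
DWL is the triangle between Q = 8.7 and Q = 17.4: ½·(17.4 − 8.7)·(52.5 − 9) = 189.225.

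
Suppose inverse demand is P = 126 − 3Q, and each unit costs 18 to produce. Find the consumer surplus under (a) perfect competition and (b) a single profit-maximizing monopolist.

Perfect competition: P = MC = 18, so 126 − 3Q = 18 and Q = 36.
CS = ½·(126 − 18)·36 = 1944.
The monopolist equates marginal revenue to marginal cost: 126 − 6Q = 18, so Q = 18. From demand, P = 72.
CS = ½·(126 − 72)·18 = 486.

Competition: CS = 1944; Monopoly: CS = 486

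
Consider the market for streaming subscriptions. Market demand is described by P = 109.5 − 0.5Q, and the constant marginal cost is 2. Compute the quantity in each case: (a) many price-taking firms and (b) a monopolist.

Competition: Q = 215; Monopoly: Q = 107.5

Under competition P = MC = 2, so Q = (109.5 − 2)/0.5 = 215.
The monopolist equates marginal revenue to marginal cost: 109.5 − Q = 2, so Q = 107.5. From demand, P = 55.75.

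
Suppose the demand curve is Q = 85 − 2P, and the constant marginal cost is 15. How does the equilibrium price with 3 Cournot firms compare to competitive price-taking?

Inverting demand: P = 42.5 − 0.5Q.
Cournot with 3 identical firms: the symmetric best-response condition is 42.5 − 2q = 15. Each firm produces q = 13.75, total output Q = 41.25, price P = 21.875.
Perfect competition: P = MC = 15, so 42.5 − 0.5Q = 15 and Q = 55.

Cournot: P = 21.875; Competition: P = 15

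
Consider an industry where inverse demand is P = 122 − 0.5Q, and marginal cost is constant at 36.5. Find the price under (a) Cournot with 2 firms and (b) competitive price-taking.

Cournot: P = 65; Competition: P = 36.5

In a 2-firm Cournot equilibrium, symmetry and the first-order condition give q = (122 − 36.5)/(1.5) = 57. So Q = 114 and P = 65.
Perfect competition: P = MC = 36.5, so 122 − 0.5Q = 36.5 and Q = 171.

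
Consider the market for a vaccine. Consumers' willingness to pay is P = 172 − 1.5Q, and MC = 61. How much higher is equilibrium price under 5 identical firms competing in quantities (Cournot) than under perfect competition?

P rises by 18.5

Competitive firms price at marginal cost: P = 61, giving Q = 74.
With 5 symmetric Cournot firms, each firm's FOC gives 172 − 9q = 61, so q = 37/3, Q = 5·37/3 = 185/3, and P = 79.5.
Change in equilibrium price: 79.5 − 61 = 18.5.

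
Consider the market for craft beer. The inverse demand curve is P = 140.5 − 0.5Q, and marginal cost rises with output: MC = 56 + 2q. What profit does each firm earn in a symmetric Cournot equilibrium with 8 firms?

π_i = 253.5

With 8 symmetric Cournot firms, each firm's FOC gives 140.5 − 4.5q = 56 + 2q, so q = 13, Q = 8·13 = 104, and P = 88.5.
Each firm's profit = 88.5·13 − (56·13 + ½·2·13²) = 253.5.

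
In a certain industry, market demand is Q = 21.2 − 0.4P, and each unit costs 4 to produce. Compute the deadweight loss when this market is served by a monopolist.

Inverting demand: P = 53 − 2.5Q.
Competitive firms price at marginal cost: P = 4, giving Q = 19.6.
A monopolist chooses Q where MR = MC. MR = 53 − 5Q; setting this equal to 4 gives Q = 9.8 and P = 28.5.
DWL is the triangle between Q = 9.8 and Q = 19.6: ½·(19.6 − 9.8)·(28.5 − 4) = 120.05.

DWL = 120.05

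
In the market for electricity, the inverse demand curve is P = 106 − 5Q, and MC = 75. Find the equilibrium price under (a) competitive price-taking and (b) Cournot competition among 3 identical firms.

Under competition P = MC = 75, so Q = (106 − 75)/5 = 6.2.
Cournot with 3 identical firms: the symmetric best-response condition is 106 − 20q = 75. Each firm produces q = 1.55, total output Q = 4.65, price P = 82.75.

Competition: P = 75; Cournot: P = 82.75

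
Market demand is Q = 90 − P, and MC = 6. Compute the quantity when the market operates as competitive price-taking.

Inverting demand: P = 90 − Q.
Under competition P = MC = 6, so Q = (90 − 6)/1 = 84.

Q = 84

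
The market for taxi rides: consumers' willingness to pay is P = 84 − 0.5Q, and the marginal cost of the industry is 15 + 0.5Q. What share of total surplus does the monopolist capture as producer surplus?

The monopolist equates marginal revenue to marginal cost: 84 − Q = 15 + 0.5Q, so Q = 46. From demand, P = 61.
CS = ½·(84 − 61)·46 = 529.
PS = P·Q − VC(Q) = 61·46 − (15·46 + ½·0.5·46²) = 1587.
Share captured = PS/TS = 1587/2116 = 0.75.

PS/TS = 0.75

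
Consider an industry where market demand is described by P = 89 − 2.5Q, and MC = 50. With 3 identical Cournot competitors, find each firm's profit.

π_i = 38.025

Cournot with 3 identical firms: the symmetric best-response condition is 89 − 10q = 50. Each firm produces q = 3.9, total output Q = 11.7, price P = 59.75.
Each firm's profit = (59.75 − 50)·3.9 = 38.025.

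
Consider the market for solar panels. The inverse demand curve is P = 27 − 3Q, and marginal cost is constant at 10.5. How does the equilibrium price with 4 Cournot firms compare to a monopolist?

Cournot: P = 13.8; Monopoly: P = 18.75

With 4 symmetric Cournot firms, each firm's FOC gives 27 − 15q = 10.5, so q = 1.1, Q = 4·1.1 = 4.4, and P = 13.8.
The monopolist equates marginal revenue to marginal cost: 27 − 6Q = 10.5, so Q = 2.75. From demand, P = 18.75.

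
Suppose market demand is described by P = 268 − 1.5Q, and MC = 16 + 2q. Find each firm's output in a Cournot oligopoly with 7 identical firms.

q_i = 18

Cournot with 7 identical firms: the symmetric best-response condition is 268 − 12q = 16 + 2q. Each firm produces q = 18, total output Q = 126, price P = 79.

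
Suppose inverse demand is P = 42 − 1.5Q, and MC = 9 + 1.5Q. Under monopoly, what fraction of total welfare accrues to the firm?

PS/TS = 0.75

The monopolist equates marginal revenue to marginal cost: 42 − 3Q = 9 + 1.5Q, so Q = 22/3. From demand, P = 31.
CS = ½·(42 − 31)·22/3 = 121/3.
PS = P·Q − VC(Q) = 31·22/3 − (9·22/3 + ½·1.5·(22/3)²) = 121.
Share captured = PS/TS = 121/(484/3) = 0.75.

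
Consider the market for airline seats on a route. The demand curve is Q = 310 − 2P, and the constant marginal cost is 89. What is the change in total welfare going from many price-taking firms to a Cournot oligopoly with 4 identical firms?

TS falls by 174.24

Inverting demand: P = 155 − 0.5Q.
Perfect competition: P = MC = 89, so 155 − 0.5Q = 89 and Q = 132.
CS = ½·(155 − 89)·132 = 4356; PS = (89 − 89)·132 = 0; TS = 4356.
With 4 symmetric Cournot firms, each firm's FOC gives 155 − 2.5q = 89, so q = 26.4, Q = 4·26.4 = 105.6, and P = 102.2.
CS = ½·(155 − 102.2)·105.6 = 2787.84; PS = (102.2 − 89)·105.6 = 1393.92; TS = 4181.76.
Change in total welfare: 4181.76 − 4356 = −174.24.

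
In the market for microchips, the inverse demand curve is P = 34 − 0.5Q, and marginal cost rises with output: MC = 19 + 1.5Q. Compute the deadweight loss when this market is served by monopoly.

DWL = 2.25

Under competition P = MC: 34 − 0.5Q = 19 + 1.5Q ⇒ Q = 7.5, P = 30.25.
A monopolist chooses Q where MR = MC. MR = 34 − Q; setting this equal to 19 + 1.5Q gives Q = 6 and P = 31.
CS = ½·(34 − 30.25)·7.5 = 225/16; PS = (30.25·7.5 − 19·7.5 − ½·1.5·7.5²) = 675/16; TS = 56.25.
CS = ½·(34 − 31)·6 = 9; PS = (31·6 − 19·6 − ½·1.5·6²) = 45; TS = 54.
DWL = 56.25 − 54 = 2.25.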